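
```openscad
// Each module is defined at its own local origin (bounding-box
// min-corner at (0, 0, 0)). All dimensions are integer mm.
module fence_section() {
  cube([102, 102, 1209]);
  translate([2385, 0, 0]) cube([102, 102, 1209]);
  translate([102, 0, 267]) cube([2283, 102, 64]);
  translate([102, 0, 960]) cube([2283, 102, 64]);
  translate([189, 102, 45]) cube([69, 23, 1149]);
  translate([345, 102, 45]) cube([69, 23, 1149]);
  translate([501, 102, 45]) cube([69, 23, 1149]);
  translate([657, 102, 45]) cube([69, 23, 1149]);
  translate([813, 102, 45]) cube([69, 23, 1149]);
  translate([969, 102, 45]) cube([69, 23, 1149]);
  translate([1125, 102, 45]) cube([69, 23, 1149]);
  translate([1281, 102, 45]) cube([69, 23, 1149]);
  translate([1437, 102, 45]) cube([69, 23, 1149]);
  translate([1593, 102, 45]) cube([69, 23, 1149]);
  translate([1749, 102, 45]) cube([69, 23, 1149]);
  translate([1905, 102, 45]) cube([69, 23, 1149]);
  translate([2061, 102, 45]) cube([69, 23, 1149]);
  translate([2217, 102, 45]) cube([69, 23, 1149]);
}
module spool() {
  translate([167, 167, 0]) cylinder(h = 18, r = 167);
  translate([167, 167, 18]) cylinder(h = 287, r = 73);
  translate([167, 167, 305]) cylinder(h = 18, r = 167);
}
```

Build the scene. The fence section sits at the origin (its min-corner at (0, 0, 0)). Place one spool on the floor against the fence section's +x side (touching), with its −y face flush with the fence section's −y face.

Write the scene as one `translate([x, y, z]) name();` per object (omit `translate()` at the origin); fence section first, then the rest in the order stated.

fence_section();
translate([2487, 0, 0]) spool();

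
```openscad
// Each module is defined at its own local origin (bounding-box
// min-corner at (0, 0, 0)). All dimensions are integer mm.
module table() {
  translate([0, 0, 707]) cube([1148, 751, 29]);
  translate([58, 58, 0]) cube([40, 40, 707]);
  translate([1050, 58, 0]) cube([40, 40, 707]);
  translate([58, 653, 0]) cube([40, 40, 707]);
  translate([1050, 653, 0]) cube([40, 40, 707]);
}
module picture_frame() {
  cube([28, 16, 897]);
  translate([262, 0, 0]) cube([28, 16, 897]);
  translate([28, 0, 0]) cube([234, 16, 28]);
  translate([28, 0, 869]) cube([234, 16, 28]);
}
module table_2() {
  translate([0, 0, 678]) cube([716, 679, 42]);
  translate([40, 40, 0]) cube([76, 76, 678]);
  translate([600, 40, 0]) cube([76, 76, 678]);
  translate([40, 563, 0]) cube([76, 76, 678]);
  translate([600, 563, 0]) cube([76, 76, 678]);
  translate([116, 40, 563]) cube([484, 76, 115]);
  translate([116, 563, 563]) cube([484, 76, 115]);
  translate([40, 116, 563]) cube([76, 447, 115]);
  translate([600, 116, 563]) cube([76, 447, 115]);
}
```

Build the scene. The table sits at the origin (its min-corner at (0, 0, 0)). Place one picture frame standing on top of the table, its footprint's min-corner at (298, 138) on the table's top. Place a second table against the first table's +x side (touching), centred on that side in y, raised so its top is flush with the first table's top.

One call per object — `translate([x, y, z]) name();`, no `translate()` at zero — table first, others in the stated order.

table();
translate([298, 138, 736]) picture_frame();
translate([1148, 36, 16]) table_2();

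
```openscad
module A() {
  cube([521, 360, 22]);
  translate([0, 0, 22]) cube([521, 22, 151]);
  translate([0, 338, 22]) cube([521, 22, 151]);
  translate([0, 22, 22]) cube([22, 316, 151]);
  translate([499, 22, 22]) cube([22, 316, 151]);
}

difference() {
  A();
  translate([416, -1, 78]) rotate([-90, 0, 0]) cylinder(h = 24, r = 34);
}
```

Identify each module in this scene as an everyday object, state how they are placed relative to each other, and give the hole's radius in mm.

The subtracted cylinder has r = 34 mm.

A is an open box. The open box has a circular hole through its front wall. The hole's radius is 34 mm.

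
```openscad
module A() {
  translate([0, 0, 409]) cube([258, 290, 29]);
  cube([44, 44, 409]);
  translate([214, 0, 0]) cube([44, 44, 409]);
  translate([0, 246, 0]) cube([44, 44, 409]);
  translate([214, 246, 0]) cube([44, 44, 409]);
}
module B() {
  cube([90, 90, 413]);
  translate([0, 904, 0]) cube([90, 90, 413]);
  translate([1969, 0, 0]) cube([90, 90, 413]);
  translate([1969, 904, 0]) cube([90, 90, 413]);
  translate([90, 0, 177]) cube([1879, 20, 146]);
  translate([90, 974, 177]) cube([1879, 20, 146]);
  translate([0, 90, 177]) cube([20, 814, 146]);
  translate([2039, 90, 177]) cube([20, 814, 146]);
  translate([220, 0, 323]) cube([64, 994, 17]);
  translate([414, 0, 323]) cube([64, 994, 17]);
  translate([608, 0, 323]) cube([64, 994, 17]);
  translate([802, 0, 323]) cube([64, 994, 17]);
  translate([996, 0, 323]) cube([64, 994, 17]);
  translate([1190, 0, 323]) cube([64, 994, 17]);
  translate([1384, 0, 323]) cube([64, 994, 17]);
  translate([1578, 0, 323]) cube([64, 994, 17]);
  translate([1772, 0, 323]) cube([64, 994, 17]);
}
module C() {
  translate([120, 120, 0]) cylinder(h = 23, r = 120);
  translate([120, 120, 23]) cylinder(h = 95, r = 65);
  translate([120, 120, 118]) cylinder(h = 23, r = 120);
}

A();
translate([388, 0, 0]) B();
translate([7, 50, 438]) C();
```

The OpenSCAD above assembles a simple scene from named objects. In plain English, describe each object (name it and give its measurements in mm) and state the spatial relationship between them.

A is a four-legged stool. The seat is 258×290 mm, 29 mm thick, top at z = 438 mm. It stands on four square legs, each 44×44 mm in cross-section, from z = 0 to the seat underside, each flush with a corner of the seat.

B is a bed frame 2059 mm long (x) by 994 mm wide (y). Four 90×90 mm corner posts, 413 mm tall, at the corners of the footprint. Four rails of 20 mm thickness and 146 mm height run between adjacent posts with their undersides at z = 177 mm, their outer faces flush with the outside of the frame (the two x-running rails run between the posts' inner faces; the two y-running rails run between the posts' inner faces). 9 slats, each 64 mm wide (x) and 17 mm thick, lie across the top of the two x-running rails, running the full 994 mm width of the frame in y; the slats are evenly spaced along x between the inner faces of the end posts with equal gaps (rounded down to the nearest mm) at the −x end and between each pair — any rounding remainder accumulates at the +x end.

C is a spool: two coaxial disc flanges of radius 120 mm and thickness 23 mm, joined by a core cylinder of radius 65 mm and height 95 mm. The lower flange rests on z = 0 and the three cylinders share a vertical axis.

The bed frame is on the floor beside the stool on its +x side. The spool is on top of the stool.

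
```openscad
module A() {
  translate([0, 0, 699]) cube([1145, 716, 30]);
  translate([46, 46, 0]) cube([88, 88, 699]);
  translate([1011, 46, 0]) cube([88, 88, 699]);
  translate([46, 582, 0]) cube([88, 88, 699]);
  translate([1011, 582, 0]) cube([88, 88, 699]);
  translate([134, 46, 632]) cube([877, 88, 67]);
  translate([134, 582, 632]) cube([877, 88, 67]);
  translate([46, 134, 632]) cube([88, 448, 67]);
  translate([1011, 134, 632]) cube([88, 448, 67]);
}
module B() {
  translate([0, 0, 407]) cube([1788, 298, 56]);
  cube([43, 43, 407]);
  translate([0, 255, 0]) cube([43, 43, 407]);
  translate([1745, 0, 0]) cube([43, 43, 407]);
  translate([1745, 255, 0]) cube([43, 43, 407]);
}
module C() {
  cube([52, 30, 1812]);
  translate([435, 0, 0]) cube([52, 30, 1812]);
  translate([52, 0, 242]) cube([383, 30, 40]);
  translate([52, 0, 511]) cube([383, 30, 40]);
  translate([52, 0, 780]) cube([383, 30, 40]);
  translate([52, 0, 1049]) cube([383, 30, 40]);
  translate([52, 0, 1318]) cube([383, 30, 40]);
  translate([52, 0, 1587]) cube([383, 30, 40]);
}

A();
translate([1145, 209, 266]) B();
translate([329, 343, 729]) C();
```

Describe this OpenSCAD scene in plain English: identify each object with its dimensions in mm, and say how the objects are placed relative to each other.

A is a rectangular dining table. The top is 1145×716×30 mm with its upper surface at z = 729 mm. It stands on four 88×88 mm square legs, each inset 46 mm from the nearest pair of top edges, running from the floor to the underside of the top. Four apron rails, 88 mm thick and 67 mm tall, run between adjacent legs with their top edges flush with the underside of the top and their outer faces flush with the legs' outer faces.

B is a long wooden bench with a 1788 mm (x) × 298 mm (y) seat, 56 mm thick, its top surface 463 mm above the floor. Four 43 mm square legs at the seat corners, flush with the edges, run from z = 0 to the seat underside.

C is a straight ladder. Two 52×30 mm vertical rails, 1812 mm tall, stand 487 mm apart (outside-to-outside) with their front faces coplanar on the −y side. 6 rungs, each 30 mm deep and 40 mm tall, span between the inner faces of the rails, front faces flush with the rails. The lowest rung's underside is at z = 242 mm and rungs are spaced 269 mm apart (underside to underside).

The bench is beside the table with their tops flush at z = 729. The ladder is on top of the table, centred.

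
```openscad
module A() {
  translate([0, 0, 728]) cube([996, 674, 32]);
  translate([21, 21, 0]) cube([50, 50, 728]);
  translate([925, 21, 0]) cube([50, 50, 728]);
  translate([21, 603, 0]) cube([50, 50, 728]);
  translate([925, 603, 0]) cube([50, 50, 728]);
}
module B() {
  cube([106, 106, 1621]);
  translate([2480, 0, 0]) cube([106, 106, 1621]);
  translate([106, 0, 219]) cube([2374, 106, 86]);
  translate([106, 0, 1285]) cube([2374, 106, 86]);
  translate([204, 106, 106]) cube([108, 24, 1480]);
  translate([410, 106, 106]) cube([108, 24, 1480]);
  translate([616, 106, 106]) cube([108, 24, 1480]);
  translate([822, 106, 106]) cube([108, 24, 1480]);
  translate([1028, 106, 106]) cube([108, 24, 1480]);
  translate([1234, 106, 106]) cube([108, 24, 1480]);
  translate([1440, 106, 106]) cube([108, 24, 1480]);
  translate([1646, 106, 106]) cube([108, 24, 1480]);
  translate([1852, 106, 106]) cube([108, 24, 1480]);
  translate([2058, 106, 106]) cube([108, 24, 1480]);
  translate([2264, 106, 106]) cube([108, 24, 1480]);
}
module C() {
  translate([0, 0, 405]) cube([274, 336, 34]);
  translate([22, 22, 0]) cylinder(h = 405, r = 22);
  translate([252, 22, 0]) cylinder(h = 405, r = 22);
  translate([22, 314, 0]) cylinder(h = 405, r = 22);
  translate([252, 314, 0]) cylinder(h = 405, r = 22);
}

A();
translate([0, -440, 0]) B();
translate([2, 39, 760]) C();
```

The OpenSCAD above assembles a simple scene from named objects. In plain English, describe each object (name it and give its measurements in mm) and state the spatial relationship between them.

A is a table with a 996×674 mm rectangular top, 32 mm thick, top surface at z = 760 mm, supported by four 50×50 mm square legs, each inset 21 mm from the nearest pair of top edges, running from the floor.

B is a fence section. Two 106×106 mm posts, 1621 mm tall, stand on the floor with a clear span of 2374 mm between their inner faces. Two horizontal rails of 106×86 mm section span the gap between the posts with their undersides at z = 219 mm and z = 1285 mm, flush with the posts' −y face. 11 pickets, each 108 mm wide, 24 mm thick and 1480 mm tall, are fixed to the +y face of the rails with their bottoms at z = 106 mm, evenly spaced across the span with equal gaps (rounded down to the nearest mm) at the −x end and between each pair — any rounding remainder accumulates at the +x end.

C is a simple wooden stool: a rectangular seat 274 mm (x) by 336 mm (y), 34 mm thick, top face at z = 439 mm, on four round legs, each 44 mm in diameter. The legs rest on z = 0, each leg's axis is inset half a diameter from the nearest pair of seat edges (so the leg's bounding box is flush with the corner).

The fence section is on the floor beside the table on its −y side. The stool is on top of the table.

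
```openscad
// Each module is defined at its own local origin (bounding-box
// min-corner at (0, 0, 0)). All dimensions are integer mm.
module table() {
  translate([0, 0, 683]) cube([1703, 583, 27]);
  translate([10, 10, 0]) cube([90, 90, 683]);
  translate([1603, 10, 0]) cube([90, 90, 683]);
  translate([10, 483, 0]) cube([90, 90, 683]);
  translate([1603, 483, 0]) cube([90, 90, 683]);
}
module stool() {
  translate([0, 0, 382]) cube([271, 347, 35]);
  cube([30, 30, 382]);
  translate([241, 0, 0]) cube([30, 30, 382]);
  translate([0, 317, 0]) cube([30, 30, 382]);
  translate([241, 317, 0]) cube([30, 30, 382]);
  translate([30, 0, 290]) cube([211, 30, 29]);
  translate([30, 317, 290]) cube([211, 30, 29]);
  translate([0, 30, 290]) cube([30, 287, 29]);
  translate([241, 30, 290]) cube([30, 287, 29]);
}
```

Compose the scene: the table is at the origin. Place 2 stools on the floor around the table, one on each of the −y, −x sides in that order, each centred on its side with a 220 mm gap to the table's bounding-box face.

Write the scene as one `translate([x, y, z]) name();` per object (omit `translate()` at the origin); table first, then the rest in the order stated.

table();
translate([716, -567, 0]) stool();
translate([-491, 118, 0]) stool();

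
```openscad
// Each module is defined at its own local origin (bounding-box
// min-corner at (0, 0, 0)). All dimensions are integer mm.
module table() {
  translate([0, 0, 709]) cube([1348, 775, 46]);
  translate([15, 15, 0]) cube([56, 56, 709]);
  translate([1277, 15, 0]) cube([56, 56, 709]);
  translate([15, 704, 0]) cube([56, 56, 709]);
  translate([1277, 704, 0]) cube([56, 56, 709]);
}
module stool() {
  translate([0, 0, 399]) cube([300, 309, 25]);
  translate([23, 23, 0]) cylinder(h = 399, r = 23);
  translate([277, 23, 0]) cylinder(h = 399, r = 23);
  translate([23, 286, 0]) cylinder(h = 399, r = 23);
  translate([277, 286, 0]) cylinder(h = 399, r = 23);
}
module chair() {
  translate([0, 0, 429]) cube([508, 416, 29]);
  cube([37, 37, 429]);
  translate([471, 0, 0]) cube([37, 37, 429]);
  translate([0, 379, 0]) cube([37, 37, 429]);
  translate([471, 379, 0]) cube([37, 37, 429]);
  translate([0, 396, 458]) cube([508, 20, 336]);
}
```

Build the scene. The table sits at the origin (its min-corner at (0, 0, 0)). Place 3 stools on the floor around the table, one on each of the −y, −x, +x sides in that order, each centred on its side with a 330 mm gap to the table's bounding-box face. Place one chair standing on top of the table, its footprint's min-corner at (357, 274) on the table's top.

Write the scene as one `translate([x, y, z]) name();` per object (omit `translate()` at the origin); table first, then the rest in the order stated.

table();
translate([524, -639, 0]) stool();
translate([-630, 233, 0]) stool();
translate([1678, 233, 0]) stool();
translate([357, 274, 755]) chair();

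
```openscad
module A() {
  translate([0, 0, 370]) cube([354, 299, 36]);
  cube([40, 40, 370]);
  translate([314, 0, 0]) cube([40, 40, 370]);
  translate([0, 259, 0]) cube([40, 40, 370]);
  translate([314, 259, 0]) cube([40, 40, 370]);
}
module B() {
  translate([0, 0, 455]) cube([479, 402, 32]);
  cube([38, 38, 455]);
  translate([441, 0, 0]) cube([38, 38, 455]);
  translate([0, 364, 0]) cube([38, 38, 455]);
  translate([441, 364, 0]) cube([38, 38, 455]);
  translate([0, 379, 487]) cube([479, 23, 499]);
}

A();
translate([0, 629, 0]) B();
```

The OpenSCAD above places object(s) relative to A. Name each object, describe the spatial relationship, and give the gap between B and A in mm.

A is a stool. B is a chair. The chair is on the floor beside the stool on its +y side. The gap between the chair and the stool is 330 mm.

The chair's nearest face is 330 mm from the stool's +y face.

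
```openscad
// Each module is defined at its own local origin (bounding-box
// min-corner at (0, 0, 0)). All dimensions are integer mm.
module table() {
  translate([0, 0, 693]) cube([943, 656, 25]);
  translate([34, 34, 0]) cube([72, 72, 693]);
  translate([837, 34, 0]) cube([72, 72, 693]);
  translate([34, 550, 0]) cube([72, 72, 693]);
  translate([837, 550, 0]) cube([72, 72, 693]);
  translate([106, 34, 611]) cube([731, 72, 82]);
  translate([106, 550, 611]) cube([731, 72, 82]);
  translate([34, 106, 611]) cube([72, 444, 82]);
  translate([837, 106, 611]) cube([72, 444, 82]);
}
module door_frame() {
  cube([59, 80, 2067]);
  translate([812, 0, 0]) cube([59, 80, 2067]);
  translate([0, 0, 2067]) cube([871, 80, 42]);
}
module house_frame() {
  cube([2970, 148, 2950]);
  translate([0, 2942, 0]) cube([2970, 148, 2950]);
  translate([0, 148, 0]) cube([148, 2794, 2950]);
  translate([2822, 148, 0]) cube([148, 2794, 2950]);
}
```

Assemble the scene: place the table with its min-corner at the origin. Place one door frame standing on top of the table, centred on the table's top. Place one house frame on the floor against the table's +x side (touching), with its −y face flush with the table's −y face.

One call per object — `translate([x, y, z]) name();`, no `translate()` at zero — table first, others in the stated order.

table();
translate([36, 288, 718]) door_frame();
translate([943, 0, 0]) house_frame();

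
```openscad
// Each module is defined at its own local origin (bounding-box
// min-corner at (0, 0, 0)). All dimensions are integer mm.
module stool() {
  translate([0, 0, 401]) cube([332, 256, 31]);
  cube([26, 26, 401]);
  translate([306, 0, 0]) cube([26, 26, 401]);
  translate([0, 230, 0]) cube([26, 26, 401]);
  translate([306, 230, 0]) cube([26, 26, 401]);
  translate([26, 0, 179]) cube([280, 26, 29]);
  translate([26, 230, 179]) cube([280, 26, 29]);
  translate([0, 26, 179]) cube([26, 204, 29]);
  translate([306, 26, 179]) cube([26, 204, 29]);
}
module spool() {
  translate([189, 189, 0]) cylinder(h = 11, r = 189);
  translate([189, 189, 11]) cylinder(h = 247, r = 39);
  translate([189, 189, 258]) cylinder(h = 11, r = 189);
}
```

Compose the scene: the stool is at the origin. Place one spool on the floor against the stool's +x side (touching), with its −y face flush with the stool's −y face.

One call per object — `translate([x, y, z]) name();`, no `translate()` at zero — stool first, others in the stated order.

stool();
translate([332, 0, 0]) spool();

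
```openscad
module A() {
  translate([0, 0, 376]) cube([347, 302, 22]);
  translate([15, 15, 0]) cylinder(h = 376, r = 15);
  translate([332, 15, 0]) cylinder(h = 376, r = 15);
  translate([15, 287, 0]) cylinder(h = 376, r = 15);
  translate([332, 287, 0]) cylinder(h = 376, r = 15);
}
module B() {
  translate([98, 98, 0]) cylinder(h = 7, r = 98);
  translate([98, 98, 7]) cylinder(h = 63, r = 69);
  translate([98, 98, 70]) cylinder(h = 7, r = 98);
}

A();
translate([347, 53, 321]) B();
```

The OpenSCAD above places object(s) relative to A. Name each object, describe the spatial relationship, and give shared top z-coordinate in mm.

A is a stool. B is a spool. The spool is beside the stool with their tops flush at z = 398. The shared top z-coordinate is 398 mm.

Both tops at z = 398 mm.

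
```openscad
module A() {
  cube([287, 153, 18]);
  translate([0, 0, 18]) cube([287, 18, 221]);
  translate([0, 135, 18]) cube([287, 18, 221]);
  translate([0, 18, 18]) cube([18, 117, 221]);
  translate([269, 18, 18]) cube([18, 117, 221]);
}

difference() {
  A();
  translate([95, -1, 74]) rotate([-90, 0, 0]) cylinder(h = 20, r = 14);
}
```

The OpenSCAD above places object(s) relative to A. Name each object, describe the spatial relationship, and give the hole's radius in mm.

The subtracted cylinder has r = 14 mm.

A is an open box. The open box has a circular hole through its front wall. The hole's radius is 14 mm.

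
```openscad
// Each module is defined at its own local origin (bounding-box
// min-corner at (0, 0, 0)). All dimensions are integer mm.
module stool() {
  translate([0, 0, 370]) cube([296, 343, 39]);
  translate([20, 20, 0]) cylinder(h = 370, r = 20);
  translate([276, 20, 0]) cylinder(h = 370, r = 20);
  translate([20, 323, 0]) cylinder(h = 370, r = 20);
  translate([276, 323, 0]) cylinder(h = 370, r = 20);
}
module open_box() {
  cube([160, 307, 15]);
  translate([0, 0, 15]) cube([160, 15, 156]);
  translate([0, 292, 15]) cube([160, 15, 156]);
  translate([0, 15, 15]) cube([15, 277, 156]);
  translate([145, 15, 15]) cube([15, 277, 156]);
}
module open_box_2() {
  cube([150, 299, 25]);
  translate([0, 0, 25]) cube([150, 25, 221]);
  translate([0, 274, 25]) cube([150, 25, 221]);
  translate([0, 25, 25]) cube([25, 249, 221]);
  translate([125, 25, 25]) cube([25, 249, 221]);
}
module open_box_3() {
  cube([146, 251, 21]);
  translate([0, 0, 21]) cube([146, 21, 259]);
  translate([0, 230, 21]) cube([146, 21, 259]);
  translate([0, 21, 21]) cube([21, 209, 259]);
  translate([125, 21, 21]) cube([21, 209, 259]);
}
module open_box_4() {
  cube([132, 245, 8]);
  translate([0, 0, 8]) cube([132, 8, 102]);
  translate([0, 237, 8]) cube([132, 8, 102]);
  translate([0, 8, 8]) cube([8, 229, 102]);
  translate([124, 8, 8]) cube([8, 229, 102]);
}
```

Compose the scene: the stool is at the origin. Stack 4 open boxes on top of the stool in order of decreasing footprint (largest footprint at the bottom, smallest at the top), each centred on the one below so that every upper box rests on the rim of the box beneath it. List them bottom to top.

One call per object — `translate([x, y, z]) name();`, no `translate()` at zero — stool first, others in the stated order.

stool();
translate([68, 18, 409]) open_box();
translate([73, 22, 580]) open_box_2();
translate([75, 46, 826]) open_box_3();
translate([82, 49, 1106]) open_box_4();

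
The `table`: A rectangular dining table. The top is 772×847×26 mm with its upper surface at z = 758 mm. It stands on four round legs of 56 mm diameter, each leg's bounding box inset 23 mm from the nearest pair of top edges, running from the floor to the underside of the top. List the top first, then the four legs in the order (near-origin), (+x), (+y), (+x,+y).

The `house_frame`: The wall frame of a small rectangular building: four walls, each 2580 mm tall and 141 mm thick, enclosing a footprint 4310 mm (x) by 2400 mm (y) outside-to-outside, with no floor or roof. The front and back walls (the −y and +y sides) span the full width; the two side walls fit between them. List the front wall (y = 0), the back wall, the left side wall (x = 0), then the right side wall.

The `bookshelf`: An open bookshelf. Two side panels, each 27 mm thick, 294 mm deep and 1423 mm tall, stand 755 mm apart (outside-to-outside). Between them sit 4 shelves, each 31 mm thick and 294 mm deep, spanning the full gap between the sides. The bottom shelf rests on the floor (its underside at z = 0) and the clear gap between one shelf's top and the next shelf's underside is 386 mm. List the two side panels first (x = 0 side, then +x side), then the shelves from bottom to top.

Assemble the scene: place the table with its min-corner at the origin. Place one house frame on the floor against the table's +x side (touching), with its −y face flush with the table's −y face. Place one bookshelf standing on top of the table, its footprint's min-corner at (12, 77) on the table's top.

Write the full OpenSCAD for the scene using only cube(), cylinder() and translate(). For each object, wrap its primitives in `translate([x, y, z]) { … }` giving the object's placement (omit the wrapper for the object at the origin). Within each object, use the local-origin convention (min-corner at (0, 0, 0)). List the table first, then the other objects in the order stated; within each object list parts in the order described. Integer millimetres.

translate([0, 0, 732]) cube([772, 847, 26]);
translate([51, 51, 0]) cylinder(h = 732, r = 28);
translate([721, 51, 0]) cylinder(h = 732, r = 28);
translate([51, 796, 0]) cylinder(h = 732, r = 28);
translate([721, 796, 0]) cylinder(h = 732, r = 28);
translate([772, 0, 0]) {
  cube([4310, 141, 2580]);
  translate([0, 2259, 0]) cube([4310, 141, 2580]);
  translate([0, 141, 0]) cube([141, 2118, 2580]);
  translate([4169, 141, 0]) cube([141, 2118, 2580]);
}
translate([12, 77, 758]) {
  cube([27, 294, 1423]);
  translate([728, 0, 0]) cube([27, 294, 1423]);
  translate([27, 0, 0]) cube([701, 294, 31]);
  translate([27, 0, 417]) cube([701, 294, 31]);
  translate([27, 0, 834]) cube([701, 294, 31]);
  translate([27, 0, 1251]) cube([701, 294, 31]);
}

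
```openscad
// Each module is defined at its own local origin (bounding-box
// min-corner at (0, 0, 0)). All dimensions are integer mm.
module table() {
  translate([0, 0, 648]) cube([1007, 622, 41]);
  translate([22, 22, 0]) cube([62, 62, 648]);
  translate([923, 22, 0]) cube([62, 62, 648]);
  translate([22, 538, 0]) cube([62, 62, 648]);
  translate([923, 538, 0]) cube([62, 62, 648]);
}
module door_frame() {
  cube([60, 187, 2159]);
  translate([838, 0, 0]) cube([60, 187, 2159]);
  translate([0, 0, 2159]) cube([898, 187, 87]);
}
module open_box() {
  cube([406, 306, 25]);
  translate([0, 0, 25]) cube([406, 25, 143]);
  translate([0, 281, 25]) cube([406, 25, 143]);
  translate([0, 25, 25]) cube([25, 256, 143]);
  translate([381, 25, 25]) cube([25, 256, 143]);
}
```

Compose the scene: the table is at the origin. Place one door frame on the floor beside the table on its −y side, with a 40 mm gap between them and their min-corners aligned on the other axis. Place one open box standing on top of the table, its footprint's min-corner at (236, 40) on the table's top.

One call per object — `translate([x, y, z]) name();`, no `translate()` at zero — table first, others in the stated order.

table();
translate([0, -227, 0]) door_frame();
translate([236, 40, 689]) open_box();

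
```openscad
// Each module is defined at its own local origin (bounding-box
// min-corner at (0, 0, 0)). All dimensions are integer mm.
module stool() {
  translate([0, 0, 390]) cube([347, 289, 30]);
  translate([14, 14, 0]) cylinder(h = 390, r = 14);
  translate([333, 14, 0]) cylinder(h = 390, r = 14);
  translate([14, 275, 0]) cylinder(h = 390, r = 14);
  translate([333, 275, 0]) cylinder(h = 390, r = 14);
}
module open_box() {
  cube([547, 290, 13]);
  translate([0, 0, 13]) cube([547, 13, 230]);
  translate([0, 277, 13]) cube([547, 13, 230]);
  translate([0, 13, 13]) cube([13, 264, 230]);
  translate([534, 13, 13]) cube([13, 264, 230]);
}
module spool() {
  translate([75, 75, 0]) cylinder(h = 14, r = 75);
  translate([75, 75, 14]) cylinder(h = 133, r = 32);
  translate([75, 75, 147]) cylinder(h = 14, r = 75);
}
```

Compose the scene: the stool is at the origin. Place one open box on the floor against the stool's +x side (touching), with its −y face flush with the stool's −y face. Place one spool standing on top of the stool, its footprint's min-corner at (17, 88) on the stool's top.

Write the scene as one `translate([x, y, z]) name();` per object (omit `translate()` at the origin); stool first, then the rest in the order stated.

stool();
translate([347, 0, 0]) open_box();
translate([17, 88, 420]) spool();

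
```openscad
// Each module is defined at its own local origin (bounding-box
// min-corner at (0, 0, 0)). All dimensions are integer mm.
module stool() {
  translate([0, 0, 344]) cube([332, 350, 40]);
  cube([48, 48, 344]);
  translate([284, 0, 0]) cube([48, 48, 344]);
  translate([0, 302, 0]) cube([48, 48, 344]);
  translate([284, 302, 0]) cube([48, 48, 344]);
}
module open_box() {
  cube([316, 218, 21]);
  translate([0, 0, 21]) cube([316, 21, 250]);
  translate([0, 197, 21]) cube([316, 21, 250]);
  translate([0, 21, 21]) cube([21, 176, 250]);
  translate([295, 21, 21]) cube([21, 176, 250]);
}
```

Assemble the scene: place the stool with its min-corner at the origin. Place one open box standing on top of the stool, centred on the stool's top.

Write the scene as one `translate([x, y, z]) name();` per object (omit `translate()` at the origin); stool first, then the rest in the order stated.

stool();
translate([8, 66, 384]) open_box();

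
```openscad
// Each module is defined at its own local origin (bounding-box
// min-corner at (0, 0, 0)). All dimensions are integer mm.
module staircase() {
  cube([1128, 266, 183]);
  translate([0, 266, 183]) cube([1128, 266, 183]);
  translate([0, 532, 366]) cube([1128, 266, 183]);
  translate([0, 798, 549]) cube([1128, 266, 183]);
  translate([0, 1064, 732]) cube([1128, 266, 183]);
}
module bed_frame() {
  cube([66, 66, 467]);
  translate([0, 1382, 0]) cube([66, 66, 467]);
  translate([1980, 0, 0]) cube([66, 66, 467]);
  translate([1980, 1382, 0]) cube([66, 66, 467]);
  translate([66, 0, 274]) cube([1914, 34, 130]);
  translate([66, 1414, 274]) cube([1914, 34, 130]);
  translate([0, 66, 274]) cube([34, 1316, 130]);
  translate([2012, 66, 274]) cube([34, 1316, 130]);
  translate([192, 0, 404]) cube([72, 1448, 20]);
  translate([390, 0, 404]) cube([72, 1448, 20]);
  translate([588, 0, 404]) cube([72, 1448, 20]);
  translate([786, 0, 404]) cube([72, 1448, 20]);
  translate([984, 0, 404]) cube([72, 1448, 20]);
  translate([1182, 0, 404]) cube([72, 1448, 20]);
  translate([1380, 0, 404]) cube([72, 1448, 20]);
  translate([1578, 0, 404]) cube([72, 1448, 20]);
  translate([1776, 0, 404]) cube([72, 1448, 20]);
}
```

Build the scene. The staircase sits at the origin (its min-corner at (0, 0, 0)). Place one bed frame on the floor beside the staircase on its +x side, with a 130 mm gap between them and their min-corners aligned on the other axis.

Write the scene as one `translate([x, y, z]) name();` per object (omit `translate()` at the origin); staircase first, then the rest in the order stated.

staircase();
translate([1258, 0, 0]) bed_frame();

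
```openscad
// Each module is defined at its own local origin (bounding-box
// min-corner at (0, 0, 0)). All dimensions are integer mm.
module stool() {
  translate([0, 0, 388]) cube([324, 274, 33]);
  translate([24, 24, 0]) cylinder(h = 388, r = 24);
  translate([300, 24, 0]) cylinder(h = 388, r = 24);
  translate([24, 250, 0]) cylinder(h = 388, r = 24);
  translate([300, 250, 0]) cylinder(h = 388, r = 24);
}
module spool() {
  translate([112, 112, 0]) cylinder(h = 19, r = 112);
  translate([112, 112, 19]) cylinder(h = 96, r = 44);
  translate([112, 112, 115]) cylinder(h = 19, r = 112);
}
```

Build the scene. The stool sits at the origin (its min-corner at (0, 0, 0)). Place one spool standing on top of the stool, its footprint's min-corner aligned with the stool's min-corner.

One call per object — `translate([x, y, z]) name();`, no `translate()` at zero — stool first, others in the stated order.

stool();
translate([0, 0, 421]) spool();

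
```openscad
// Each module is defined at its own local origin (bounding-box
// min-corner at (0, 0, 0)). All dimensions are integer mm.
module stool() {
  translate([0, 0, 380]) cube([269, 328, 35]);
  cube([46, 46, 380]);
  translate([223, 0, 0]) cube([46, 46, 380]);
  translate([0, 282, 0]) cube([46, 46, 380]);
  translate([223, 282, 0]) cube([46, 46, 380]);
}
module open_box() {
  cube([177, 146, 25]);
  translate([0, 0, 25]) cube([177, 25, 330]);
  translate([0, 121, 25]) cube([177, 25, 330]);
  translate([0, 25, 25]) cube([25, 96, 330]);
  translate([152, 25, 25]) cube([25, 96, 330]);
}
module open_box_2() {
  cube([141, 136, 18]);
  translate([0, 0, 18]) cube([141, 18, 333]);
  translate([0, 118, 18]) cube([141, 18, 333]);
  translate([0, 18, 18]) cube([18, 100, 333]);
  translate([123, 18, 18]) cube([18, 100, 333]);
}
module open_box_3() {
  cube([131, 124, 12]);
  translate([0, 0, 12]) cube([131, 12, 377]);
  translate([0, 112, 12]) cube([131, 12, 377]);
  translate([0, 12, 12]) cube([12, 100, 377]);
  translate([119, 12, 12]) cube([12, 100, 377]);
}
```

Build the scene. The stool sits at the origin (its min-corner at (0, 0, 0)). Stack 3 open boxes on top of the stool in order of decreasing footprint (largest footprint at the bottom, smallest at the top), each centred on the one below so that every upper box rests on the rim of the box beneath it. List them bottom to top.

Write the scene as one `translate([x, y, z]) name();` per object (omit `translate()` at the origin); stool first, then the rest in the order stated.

stool();
translate([46, 91, 415]) open_box();
translate([64, 96, 770]) open_box_2();
translate([69, 102, 1121]) open_box_3();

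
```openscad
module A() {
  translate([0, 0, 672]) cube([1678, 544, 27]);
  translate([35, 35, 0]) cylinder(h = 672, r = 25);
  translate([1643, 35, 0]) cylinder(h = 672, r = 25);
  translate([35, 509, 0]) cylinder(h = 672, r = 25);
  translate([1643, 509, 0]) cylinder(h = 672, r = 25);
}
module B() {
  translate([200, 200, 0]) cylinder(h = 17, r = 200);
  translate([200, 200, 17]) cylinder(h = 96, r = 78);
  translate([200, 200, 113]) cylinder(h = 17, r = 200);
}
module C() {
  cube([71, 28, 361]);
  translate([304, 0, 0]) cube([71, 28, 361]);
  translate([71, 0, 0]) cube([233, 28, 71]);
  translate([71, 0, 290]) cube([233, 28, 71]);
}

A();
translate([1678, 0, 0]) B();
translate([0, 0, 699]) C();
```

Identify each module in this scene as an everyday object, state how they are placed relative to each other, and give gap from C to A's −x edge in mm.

A is a table. B is a spool. C is a picture frame. The spool is against the table's +x side, with their −y faces flush. The picture frame is on top of the table. The gap from the picture frame to the table's −x edge is 0 mm.

The picture frame's min-x is at 0; the table's min-x is 0; gap = 0 mm.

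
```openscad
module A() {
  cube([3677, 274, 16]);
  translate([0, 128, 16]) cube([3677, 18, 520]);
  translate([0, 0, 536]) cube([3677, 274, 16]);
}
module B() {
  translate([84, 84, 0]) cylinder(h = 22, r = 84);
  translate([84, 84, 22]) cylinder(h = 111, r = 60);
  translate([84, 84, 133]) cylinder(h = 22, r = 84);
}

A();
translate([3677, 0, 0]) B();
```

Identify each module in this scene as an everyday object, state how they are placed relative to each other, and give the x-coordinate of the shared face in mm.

A is an I-beam. B is a spool. The spool is against the I-beam's +x side, with their −y faces flush. The x-coordinate of the shared face is 3677 mm.

The I-beam's +x face and the spool's −x face are both at x = 3677 mm.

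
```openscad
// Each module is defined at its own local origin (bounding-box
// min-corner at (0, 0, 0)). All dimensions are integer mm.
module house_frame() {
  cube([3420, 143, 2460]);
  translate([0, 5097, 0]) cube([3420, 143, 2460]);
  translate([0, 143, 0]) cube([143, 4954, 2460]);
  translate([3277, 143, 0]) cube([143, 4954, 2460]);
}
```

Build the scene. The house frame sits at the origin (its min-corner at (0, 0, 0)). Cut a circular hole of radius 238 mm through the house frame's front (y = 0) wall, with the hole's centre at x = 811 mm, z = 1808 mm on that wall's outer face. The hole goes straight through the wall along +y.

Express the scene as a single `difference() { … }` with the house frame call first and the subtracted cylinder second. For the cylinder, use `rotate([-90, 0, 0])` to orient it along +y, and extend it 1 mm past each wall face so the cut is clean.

difference() {
  house_frame();
  translate([811, -1, 1808]) rotate([-90, 0, 0]) cylinder(h = 145, r = 238);
}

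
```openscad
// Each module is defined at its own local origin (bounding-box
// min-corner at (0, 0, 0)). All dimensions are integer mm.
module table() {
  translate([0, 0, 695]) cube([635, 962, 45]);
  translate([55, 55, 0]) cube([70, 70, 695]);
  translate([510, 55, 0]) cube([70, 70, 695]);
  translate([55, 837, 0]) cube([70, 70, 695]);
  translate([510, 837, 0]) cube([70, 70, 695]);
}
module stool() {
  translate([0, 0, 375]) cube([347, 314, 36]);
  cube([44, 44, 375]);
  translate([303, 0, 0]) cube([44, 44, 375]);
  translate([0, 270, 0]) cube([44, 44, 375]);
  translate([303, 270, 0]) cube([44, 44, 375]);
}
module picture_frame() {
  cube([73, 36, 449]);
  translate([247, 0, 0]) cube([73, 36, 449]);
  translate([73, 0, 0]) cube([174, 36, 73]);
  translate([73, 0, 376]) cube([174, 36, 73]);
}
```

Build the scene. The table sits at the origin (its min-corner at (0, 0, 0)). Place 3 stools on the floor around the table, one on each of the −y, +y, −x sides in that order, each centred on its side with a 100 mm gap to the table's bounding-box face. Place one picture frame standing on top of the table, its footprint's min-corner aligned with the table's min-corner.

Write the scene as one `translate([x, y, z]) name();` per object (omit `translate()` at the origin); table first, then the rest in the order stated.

table();
translate([144, -414, 0]) stool();
translate([144, 1062, 0]) stool();
translate([-447, 324, 0]) stool();
translate([0, 0, 740]) picture_frame();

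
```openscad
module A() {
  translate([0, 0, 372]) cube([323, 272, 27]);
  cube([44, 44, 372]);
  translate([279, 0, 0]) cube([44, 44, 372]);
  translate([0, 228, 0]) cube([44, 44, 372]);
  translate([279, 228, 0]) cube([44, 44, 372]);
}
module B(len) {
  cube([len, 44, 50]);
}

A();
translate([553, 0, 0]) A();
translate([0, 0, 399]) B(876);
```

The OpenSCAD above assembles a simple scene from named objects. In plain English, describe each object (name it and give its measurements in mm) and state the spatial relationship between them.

A is a four-legged stool. The seat is 323×272 mm, 27 mm thick, top at z = 399 mm. It stands on four square legs, each 44×44 mm in cross-section, from z = 0 to the seat underside, each flush with a corner of the seat.

B is a rectangular beam 876 mm long (x), 44 mm deep (y), 50 mm thick (z).

The beam spans the tops of two stools placed 230 mm apart, resting at z = 399 mm.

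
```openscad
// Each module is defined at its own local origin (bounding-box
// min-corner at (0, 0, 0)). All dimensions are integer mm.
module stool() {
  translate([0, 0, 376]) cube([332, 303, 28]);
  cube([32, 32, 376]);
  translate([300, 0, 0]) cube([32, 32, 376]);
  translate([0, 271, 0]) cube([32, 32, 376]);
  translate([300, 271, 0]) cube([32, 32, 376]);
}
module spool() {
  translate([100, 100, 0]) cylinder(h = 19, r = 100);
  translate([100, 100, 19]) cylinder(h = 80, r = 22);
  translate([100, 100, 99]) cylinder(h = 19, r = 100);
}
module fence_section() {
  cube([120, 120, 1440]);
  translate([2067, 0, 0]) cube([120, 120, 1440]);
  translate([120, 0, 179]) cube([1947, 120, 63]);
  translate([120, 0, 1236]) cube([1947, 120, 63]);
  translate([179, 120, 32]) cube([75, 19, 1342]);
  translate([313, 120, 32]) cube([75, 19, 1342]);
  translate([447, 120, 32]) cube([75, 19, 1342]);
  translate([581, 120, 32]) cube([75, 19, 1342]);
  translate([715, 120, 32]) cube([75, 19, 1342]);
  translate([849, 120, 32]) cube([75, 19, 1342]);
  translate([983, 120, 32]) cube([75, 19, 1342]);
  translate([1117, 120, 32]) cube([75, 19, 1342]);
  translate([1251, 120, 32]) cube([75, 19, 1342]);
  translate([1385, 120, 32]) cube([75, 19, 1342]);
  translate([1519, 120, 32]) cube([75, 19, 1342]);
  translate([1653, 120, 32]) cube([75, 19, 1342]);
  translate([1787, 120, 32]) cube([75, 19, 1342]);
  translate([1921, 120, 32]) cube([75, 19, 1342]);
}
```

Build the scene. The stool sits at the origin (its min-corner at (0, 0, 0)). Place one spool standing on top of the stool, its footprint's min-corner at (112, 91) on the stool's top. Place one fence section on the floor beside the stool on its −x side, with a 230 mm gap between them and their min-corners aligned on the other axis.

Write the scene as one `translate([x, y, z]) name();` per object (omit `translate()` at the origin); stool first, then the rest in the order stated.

stool();
translate([112, 91, 404]) spool();
translate([-2417, 0, 0]) fence_section();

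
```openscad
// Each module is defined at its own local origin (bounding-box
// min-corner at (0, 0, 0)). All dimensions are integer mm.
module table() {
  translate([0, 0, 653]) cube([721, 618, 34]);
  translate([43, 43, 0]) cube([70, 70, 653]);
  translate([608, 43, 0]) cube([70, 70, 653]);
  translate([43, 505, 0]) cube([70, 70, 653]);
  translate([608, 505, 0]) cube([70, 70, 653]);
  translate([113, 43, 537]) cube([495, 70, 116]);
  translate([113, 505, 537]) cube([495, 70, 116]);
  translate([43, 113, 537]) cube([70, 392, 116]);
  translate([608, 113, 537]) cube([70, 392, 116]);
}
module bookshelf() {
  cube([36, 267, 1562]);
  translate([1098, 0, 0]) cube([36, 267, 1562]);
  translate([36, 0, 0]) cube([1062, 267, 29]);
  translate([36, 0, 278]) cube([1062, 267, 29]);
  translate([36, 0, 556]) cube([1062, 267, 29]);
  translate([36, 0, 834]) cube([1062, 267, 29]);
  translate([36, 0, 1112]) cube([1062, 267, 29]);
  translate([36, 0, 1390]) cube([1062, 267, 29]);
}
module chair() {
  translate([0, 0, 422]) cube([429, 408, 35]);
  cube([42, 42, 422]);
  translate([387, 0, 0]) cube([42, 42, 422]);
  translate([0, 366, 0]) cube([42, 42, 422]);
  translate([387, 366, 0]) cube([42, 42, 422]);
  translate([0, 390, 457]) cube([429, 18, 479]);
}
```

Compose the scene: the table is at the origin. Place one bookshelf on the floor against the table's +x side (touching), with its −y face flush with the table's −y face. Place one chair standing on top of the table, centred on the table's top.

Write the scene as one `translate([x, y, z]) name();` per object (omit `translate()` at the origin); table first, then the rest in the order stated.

table();
translate([721, 0, 0]) bookshelf();
translate([146, 105, 687]) chair();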